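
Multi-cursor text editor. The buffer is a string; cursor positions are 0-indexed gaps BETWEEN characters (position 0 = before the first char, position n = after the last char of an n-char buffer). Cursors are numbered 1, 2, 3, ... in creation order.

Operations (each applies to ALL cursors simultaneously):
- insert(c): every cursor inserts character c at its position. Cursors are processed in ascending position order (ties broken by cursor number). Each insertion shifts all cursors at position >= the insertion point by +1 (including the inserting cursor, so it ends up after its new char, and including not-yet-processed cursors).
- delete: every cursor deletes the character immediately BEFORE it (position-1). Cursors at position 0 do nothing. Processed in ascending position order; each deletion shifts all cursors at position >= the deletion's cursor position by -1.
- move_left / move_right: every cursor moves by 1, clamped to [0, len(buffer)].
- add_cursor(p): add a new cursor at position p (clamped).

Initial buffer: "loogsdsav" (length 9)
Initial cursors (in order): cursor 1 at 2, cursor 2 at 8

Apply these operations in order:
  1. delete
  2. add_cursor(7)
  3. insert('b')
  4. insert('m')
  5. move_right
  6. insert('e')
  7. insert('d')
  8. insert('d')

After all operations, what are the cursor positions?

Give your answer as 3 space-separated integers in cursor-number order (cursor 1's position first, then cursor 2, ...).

Answer: 7 17 22

Derivation:
After op 1 (delete): buffer="logsdsv" (len 7), cursors c1@1 c2@6, authorship .......
After op 2 (add_cursor(7)): buffer="logsdsv" (len 7), cursors c1@1 c2@6 c3@7, authorship .......
After op 3 (insert('b')): buffer="lbogsdsbvb" (len 10), cursors c1@2 c2@8 c3@10, authorship .1.....2.3
After op 4 (insert('m')): buffer="lbmogsdsbmvbm" (len 13), cursors c1@3 c2@10 c3@13, authorship .11.....22.33
After op 5 (move_right): buffer="lbmogsdsbmvbm" (len 13), cursors c1@4 c2@11 c3@13, authorship .11.....22.33
After op 6 (insert('e')): buffer="lbmoegsdsbmvebme" (len 16), cursors c1@5 c2@13 c3@16, authorship .11.1....22.2333
After op 7 (insert('d')): buffer="lbmoedgsdsbmvedbmed" (len 19), cursors c1@6 c2@15 c3@19, authorship .11.11....22.223333
After op 8 (insert('d')): buffer="lbmoeddgsdsbmveddbmedd" (len 22), cursors c1@7 c2@17 c3@22, authorship .11.111....22.22233333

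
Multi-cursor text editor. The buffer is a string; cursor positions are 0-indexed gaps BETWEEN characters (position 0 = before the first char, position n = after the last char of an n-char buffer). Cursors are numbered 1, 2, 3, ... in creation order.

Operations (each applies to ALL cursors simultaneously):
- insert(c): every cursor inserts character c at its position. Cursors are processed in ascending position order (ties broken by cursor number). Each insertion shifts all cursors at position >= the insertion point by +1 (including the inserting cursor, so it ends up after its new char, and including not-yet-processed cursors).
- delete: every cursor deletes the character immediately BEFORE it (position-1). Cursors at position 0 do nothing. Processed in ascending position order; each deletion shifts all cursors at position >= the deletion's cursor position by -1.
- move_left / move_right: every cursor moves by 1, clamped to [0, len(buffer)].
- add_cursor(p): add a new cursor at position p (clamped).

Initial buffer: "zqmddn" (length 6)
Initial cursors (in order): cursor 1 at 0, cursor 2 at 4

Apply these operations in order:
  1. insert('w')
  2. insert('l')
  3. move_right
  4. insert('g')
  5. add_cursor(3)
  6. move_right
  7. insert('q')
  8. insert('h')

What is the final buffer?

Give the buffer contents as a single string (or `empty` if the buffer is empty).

Answer: wlzgqhqqhmdwldgnqh

Derivation:
After op 1 (insert('w')): buffer="wzqmdwdn" (len 8), cursors c1@1 c2@6, authorship 1....2..
After op 2 (insert('l')): buffer="wlzqmdwldn" (len 10), cursors c1@2 c2@8, authorship 11....22..
After op 3 (move_right): buffer="wlzqmdwldn" (len 10), cursors c1@3 c2@9, authorship 11....22..
After op 4 (insert('g')): buffer="wlzgqmdwldgn" (len 12), cursors c1@4 c2@11, authorship 11.1...22.2.
After op 5 (add_cursor(3)): buffer="wlzgqmdwldgn" (len 12), cursors c3@3 c1@4 c2@11, authorship 11.1...22.2.
After op 6 (move_right): buffer="wlzgqmdwldgn" (len 12), cursors c3@4 c1@5 c2@12, authorship 11.1...22.2.
After op 7 (insert('q')): buffer="wlzgqqqmdwldgnq" (len 15), cursors c3@5 c1@7 c2@15, authorship 11.13.1..22.2.2
After op 8 (insert('h')): buffer="wlzgqhqqhmdwldgnqh" (len 18), cursors c3@6 c1@9 c2@18, authorship 11.133.11..22.2.22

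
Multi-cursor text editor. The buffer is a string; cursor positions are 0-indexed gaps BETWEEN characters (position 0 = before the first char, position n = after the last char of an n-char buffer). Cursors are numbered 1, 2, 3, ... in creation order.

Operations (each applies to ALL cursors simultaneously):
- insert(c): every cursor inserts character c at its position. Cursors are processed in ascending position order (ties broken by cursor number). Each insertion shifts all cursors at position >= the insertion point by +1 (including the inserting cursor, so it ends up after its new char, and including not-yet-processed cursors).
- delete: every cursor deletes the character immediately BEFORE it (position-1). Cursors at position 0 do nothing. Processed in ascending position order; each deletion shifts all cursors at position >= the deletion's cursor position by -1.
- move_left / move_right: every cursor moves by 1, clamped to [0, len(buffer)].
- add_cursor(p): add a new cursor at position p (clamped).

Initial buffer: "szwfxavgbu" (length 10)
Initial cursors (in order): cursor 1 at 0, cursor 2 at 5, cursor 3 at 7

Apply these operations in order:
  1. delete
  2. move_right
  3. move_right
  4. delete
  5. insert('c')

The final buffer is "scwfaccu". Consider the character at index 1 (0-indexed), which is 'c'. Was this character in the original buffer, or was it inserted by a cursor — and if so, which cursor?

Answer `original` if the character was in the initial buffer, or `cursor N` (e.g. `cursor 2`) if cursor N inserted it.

Answer: cursor 1

Derivation:
After op 1 (delete): buffer="szwfagbu" (len 8), cursors c1@0 c2@4 c3@5, authorship ........
After op 2 (move_right): buffer="szwfagbu" (len 8), cursors c1@1 c2@5 c3@6, authorship ........
After op 3 (move_right): buffer="szwfagbu" (len 8), cursors c1@2 c2@6 c3@7, authorship ........
After op 4 (delete): buffer="swfau" (len 5), cursors c1@1 c2@4 c3@4, authorship .....
After op 5 (insert('c')): buffer="scwfaccu" (len 8), cursors c1@2 c2@7 c3@7, authorship .1...23.
Authorship (.=original, N=cursor N): . 1 . . . 2 3 .
Index 1: author = 1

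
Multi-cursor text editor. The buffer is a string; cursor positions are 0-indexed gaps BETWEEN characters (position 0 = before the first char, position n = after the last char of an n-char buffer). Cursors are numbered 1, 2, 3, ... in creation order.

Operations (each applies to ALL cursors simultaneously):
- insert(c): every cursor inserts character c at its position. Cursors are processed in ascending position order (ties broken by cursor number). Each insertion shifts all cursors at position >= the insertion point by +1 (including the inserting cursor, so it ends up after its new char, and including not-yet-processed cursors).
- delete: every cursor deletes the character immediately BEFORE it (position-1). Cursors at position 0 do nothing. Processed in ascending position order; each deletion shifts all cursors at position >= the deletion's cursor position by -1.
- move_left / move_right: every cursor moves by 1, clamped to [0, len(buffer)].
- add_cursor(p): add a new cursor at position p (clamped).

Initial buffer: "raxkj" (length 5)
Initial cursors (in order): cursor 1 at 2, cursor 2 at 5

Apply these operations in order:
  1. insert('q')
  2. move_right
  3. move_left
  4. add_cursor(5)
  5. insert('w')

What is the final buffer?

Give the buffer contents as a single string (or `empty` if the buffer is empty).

Answer: raqwxkwjwq

Derivation:
After op 1 (insert('q')): buffer="raqxkjq" (len 7), cursors c1@3 c2@7, authorship ..1...2
After op 2 (move_right): buffer="raqxkjq" (len 7), cursors c1@4 c2@7, authorship ..1...2
After op 3 (move_left): buffer="raqxkjq" (len 7), cursors c1@3 c2@6, authorship ..1...2
After op 4 (add_cursor(5)): buffer="raqxkjq" (len 7), cursors c1@3 c3@5 c2@6, authorship ..1...2
After op 5 (insert('w')): buffer="raqwxkwjwq" (len 10), cursors c1@4 c3@7 c2@9, authorship ..11..3.22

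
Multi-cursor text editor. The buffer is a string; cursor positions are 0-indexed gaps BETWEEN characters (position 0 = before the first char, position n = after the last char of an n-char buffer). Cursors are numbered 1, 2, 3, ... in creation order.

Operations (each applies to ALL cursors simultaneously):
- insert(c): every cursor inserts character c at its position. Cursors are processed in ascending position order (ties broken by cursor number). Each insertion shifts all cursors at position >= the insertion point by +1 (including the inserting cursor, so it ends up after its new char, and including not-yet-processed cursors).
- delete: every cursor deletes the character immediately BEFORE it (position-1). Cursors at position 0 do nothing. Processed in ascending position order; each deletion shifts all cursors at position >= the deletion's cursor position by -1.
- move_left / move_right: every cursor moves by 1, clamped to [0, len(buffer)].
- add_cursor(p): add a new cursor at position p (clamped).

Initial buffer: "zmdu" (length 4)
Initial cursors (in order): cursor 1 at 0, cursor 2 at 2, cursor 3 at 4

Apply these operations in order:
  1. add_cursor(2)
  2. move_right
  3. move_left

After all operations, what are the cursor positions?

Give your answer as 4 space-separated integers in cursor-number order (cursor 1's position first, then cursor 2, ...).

After op 1 (add_cursor(2)): buffer="zmdu" (len 4), cursors c1@0 c2@2 c4@2 c3@4, authorship ....
After op 2 (move_right): buffer="zmdu" (len 4), cursors c1@1 c2@3 c4@3 c3@4, authorship ....
After op 3 (move_left): buffer="zmdu" (len 4), cursors c1@0 c2@2 c4@2 c3@3, authorship ....

Answer: 0 2 3 2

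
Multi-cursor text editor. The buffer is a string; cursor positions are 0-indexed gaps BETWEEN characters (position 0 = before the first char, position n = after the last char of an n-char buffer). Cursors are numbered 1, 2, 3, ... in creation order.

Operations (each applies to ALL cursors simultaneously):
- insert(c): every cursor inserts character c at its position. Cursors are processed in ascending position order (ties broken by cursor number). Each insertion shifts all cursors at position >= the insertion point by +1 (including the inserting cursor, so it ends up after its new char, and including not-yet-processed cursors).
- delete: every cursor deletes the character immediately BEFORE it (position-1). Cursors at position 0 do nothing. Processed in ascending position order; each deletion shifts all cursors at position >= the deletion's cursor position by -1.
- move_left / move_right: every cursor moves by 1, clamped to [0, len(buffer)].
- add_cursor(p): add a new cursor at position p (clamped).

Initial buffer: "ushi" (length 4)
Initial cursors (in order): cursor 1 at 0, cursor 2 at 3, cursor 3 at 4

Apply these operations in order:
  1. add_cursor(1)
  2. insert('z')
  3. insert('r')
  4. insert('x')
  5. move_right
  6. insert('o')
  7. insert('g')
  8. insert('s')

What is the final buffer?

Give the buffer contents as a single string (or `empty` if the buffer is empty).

After op 1 (add_cursor(1)): buffer="ushi" (len 4), cursors c1@0 c4@1 c2@3 c3@4, authorship ....
After op 2 (insert('z')): buffer="zuzshziz" (len 8), cursors c1@1 c4@3 c2@6 c3@8, authorship 1.4..2.3
After op 3 (insert('r')): buffer="zruzrshzrizr" (len 12), cursors c1@2 c4@5 c2@9 c3@12, authorship 11.44..22.33
After op 4 (insert('x')): buffer="zrxuzrxshzrxizrx" (len 16), cursors c1@3 c4@7 c2@12 c3@16, authorship 111.444..222.333
After op 5 (move_right): buffer="zrxuzrxshzrxizrx" (len 16), cursors c1@4 c4@8 c2@13 c3@16, authorship 111.444..222.333
After op 6 (insert('o')): buffer="zrxuozrxsohzrxiozrxo" (len 20), cursors c1@5 c4@10 c2@16 c3@20, authorship 111.1444.4.222.23333
After op 7 (insert('g')): buffer="zrxuogzrxsoghzrxiogzrxog" (len 24), cursors c1@6 c4@12 c2@19 c3@24, authorship 111.11444.44.222.2233333
After op 8 (insert('s')): buffer="zrxuogszrxsogshzrxiogszrxogs" (len 28), cursors c1@7 c4@14 c2@22 c3@28, authorship 111.111444.444.222.222333333

Answer: zrxuogszrxsogshzrxiogszrxogs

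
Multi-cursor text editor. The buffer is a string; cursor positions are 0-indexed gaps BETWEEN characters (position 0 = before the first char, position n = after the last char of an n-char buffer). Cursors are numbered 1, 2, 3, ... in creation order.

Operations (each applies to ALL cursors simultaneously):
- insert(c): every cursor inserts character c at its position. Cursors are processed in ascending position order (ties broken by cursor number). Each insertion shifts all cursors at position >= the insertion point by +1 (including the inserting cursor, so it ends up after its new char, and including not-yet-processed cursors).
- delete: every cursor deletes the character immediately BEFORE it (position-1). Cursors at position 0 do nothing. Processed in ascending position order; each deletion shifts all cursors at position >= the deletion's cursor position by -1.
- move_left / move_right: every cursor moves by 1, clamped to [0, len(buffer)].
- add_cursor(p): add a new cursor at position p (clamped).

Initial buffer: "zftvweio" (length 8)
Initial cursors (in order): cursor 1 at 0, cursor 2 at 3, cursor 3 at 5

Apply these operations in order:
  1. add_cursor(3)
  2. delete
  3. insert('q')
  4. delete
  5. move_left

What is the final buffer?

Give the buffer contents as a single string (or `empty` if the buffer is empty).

After op 1 (add_cursor(3)): buffer="zftvweio" (len 8), cursors c1@0 c2@3 c4@3 c3@5, authorship ........
After op 2 (delete): buffer="zveio" (len 5), cursors c1@0 c2@1 c4@1 c3@2, authorship .....
After op 3 (insert('q')): buffer="qzqqvqeio" (len 9), cursors c1@1 c2@4 c4@4 c3@6, authorship 1.24.3...
After op 4 (delete): buffer="zveio" (len 5), cursors c1@0 c2@1 c4@1 c3@2, authorship .....
After op 5 (move_left): buffer="zveio" (len 5), cursors c1@0 c2@0 c4@0 c3@1, authorship .....

Answer: zveio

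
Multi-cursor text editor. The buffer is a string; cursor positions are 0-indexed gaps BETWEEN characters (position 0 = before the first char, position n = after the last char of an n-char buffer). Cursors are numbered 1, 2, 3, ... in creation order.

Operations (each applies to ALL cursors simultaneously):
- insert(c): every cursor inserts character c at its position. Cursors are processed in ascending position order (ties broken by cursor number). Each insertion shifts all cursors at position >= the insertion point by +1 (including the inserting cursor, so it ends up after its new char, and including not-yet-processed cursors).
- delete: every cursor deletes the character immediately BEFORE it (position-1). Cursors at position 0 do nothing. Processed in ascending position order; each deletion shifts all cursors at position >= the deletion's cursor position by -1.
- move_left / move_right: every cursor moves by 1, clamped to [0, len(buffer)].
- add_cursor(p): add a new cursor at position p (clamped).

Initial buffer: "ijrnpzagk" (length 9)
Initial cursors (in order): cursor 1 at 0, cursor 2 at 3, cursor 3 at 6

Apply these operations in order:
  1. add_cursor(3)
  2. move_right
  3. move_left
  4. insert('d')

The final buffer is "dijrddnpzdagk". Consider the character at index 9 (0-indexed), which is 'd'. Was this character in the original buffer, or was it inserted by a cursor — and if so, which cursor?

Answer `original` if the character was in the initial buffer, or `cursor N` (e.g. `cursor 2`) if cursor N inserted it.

Answer: cursor 3

Derivation:
After op 1 (add_cursor(3)): buffer="ijrnpzagk" (len 9), cursors c1@0 c2@3 c4@3 c3@6, authorship .........
After op 2 (move_right): buffer="ijrnpzagk" (len 9), cursors c1@1 c2@4 c4@4 c3@7, authorship .........
After op 3 (move_left): buffer="ijrnpzagk" (len 9), cursors c1@0 c2@3 c4@3 c3@6, authorship .........
After op 4 (insert('d')): buffer="dijrddnpzdagk" (len 13), cursors c1@1 c2@6 c4@6 c3@10, authorship 1...24...3...
Authorship (.=original, N=cursor N): 1 . . . 2 4 . . . 3 . . .
Index 9: author = 3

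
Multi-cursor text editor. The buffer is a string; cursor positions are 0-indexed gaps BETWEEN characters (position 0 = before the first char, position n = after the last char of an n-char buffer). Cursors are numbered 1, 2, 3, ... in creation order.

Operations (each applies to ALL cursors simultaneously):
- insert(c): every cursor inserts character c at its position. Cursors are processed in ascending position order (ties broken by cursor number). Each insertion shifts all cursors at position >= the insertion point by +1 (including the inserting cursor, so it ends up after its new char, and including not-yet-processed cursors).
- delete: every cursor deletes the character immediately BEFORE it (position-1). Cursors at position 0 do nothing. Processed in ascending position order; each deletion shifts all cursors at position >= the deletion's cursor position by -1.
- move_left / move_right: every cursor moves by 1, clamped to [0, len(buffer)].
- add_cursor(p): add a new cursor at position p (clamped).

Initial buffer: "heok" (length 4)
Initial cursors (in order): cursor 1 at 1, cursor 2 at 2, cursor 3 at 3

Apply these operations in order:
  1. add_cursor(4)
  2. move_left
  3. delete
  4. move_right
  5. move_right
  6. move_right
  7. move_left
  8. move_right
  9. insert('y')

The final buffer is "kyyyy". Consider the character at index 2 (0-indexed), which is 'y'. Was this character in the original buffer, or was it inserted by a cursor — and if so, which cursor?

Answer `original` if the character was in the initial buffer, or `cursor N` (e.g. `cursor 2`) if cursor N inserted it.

After op 1 (add_cursor(4)): buffer="heok" (len 4), cursors c1@1 c2@2 c3@3 c4@4, authorship ....
After op 2 (move_left): buffer="heok" (len 4), cursors c1@0 c2@1 c3@2 c4@3, authorship ....
After op 3 (delete): buffer="k" (len 1), cursors c1@0 c2@0 c3@0 c4@0, authorship .
After op 4 (move_right): buffer="k" (len 1), cursors c1@1 c2@1 c3@1 c4@1, authorship .
After op 5 (move_right): buffer="k" (len 1), cursors c1@1 c2@1 c3@1 c4@1, authorship .
After op 6 (move_right): buffer="k" (len 1), cursors c1@1 c2@1 c3@1 c4@1, authorship .
After op 7 (move_left): buffer="k" (len 1), cursors c1@0 c2@0 c3@0 c4@0, authorship .
After op 8 (move_right): buffer="k" (len 1), cursors c1@1 c2@1 c3@1 c4@1, authorship .
After op 9 (insert('y')): buffer="kyyyy" (len 5), cursors c1@5 c2@5 c3@5 c4@5, authorship .1234
Authorship (.=original, N=cursor N): . 1 2 3 4
Index 2: author = 2

Answer: cursor 2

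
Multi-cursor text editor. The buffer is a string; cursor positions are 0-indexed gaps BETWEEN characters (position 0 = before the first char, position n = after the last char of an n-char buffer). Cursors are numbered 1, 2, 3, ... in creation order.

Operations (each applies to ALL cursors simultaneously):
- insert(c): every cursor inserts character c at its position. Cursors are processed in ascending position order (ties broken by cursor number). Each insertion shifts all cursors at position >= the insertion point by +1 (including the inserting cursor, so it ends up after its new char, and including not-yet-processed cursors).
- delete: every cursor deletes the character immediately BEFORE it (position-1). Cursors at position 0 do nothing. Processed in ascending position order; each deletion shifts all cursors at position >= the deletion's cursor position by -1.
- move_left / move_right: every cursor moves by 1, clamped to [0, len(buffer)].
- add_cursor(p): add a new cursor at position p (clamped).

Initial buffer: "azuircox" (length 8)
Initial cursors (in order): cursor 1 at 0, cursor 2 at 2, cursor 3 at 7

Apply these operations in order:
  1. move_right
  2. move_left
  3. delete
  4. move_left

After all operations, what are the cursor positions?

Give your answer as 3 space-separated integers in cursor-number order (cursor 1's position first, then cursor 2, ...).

After op 1 (move_right): buffer="azuircox" (len 8), cursors c1@1 c2@3 c3@8, authorship ........
After op 2 (move_left): buffer="azuircox" (len 8), cursors c1@0 c2@2 c3@7, authorship ........
After op 3 (delete): buffer="auircx" (len 6), cursors c1@0 c2@1 c3@5, authorship ......
After op 4 (move_left): buffer="auircx" (len 6), cursors c1@0 c2@0 c3@4, authorship ......

Answer: 0 0 4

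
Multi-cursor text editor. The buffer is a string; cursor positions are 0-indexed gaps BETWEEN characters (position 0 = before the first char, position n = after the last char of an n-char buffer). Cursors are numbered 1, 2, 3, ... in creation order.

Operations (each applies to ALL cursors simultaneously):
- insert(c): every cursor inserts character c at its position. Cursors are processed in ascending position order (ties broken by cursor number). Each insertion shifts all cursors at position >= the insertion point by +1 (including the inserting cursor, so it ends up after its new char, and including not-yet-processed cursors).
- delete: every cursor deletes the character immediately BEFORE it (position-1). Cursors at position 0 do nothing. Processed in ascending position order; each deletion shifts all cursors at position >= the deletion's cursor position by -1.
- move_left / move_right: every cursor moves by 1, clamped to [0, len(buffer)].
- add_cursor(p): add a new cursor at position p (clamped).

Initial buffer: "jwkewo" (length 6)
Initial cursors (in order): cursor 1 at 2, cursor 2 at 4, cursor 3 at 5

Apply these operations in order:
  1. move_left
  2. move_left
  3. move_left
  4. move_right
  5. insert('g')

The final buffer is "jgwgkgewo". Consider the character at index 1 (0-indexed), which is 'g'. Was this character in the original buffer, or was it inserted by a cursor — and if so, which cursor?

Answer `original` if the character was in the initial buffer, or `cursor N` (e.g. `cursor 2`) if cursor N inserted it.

Answer: cursor 1

Derivation:
After op 1 (move_left): buffer="jwkewo" (len 6), cursors c1@1 c2@3 c3@4, authorship ......
After op 2 (move_left): buffer="jwkewo" (len 6), cursors c1@0 c2@2 c3@3, authorship ......
After op 3 (move_left): buffer="jwkewo" (len 6), cursors c1@0 c2@1 c3@2, authorship ......
After op 4 (move_right): buffer="jwkewo" (len 6), cursors c1@1 c2@2 c3@3, authorship ......
After op 5 (insert('g')): buffer="jgwgkgewo" (len 9), cursors c1@2 c2@4 c3@6, authorship .1.2.3...
Authorship (.=original, N=cursor N): . 1 . 2 . 3 . . .
Index 1: author = 1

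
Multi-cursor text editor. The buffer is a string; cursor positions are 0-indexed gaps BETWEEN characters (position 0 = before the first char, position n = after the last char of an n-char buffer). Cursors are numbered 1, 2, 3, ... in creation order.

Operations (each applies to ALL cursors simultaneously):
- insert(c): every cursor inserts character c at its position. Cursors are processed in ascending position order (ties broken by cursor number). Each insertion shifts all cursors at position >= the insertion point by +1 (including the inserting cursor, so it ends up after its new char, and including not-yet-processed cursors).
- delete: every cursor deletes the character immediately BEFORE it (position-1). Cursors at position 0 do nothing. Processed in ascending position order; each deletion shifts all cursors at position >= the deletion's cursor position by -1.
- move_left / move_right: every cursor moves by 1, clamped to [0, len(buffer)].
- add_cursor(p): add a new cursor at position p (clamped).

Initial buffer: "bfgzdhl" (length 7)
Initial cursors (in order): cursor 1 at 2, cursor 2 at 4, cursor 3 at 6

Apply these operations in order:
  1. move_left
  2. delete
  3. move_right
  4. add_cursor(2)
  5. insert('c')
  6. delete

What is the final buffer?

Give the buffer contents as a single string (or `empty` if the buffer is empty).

After op 1 (move_left): buffer="bfgzdhl" (len 7), cursors c1@1 c2@3 c3@5, authorship .......
After op 2 (delete): buffer="fzhl" (len 4), cursors c1@0 c2@1 c3@2, authorship ....
After op 3 (move_right): buffer="fzhl" (len 4), cursors c1@1 c2@2 c3@3, authorship ....
After op 4 (add_cursor(2)): buffer="fzhl" (len 4), cursors c1@1 c2@2 c4@2 c3@3, authorship ....
After op 5 (insert('c')): buffer="fczcchcl" (len 8), cursors c1@2 c2@5 c4@5 c3@7, authorship .1.24.3.
After op 6 (delete): buffer="fzhl" (len 4), cursors c1@1 c2@2 c4@2 c3@3, authorship ....

Answer: fzhl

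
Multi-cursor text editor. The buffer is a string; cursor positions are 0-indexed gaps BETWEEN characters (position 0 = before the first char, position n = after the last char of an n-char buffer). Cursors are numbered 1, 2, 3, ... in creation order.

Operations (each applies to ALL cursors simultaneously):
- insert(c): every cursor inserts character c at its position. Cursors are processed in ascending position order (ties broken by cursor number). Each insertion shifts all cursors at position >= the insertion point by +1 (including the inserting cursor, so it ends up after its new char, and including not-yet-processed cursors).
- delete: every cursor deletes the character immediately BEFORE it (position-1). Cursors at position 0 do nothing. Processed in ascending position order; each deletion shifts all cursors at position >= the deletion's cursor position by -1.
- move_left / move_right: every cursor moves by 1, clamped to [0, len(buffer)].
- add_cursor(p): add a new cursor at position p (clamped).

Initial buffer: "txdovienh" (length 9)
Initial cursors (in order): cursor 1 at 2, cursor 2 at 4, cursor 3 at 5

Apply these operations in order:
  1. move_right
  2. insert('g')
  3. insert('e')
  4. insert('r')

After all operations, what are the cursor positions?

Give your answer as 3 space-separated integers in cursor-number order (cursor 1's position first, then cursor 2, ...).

After op 1 (move_right): buffer="txdovienh" (len 9), cursors c1@3 c2@5 c3@6, authorship .........
After op 2 (insert('g')): buffer="txdgovgigenh" (len 12), cursors c1@4 c2@7 c3@9, authorship ...1..2.3...
After op 3 (insert('e')): buffer="txdgeovgeigeenh" (len 15), cursors c1@5 c2@9 c3@12, authorship ...11..22.33...
After op 4 (insert('r')): buffer="txdgerovgerigerenh" (len 18), cursors c1@6 c2@11 c3@15, authorship ...111..222.333...

Answer: 6 11 15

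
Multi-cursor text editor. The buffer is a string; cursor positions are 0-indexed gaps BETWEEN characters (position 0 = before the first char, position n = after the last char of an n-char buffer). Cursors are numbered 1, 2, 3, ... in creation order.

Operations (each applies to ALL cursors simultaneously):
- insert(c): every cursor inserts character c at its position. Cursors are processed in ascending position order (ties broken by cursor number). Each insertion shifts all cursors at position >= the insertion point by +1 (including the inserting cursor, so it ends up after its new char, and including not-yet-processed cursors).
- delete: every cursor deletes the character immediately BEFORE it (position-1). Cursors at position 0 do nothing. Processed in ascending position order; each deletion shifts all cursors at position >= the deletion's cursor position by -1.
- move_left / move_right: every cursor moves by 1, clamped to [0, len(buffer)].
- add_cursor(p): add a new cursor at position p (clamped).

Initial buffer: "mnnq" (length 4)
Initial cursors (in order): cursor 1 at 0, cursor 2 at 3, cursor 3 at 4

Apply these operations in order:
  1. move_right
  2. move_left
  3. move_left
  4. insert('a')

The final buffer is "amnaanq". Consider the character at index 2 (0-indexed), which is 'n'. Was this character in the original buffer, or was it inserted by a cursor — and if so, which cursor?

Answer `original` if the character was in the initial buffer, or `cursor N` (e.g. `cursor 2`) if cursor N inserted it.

Answer: original

Derivation:
After op 1 (move_right): buffer="mnnq" (len 4), cursors c1@1 c2@4 c3@4, authorship ....
After op 2 (move_left): buffer="mnnq" (len 4), cursors c1@0 c2@3 c3@3, authorship ....
After op 3 (move_left): buffer="mnnq" (len 4), cursors c1@0 c2@2 c3@2, authorship ....
After op 4 (insert('a')): buffer="amnaanq" (len 7), cursors c1@1 c2@5 c3@5, authorship 1..23..
Authorship (.=original, N=cursor N): 1 . . 2 3 . .
Index 2: author = original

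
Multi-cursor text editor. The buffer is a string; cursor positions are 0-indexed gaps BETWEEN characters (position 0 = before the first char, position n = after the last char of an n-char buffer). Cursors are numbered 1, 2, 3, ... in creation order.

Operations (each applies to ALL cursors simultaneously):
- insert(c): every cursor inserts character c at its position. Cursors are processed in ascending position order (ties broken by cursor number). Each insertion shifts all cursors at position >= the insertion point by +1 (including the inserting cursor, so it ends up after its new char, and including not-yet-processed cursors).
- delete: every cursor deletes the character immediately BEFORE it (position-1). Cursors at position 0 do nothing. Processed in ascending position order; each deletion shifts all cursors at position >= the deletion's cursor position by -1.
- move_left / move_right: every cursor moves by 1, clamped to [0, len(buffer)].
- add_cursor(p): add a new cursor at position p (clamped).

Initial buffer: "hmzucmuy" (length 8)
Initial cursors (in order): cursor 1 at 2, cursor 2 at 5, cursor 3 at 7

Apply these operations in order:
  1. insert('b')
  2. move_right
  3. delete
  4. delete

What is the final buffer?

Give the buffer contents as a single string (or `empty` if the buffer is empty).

After op 1 (insert('b')): buffer="hmbzucbmuby" (len 11), cursors c1@3 c2@7 c3@10, authorship ..1...2..3.
After op 2 (move_right): buffer="hmbzucbmuby" (len 11), cursors c1@4 c2@8 c3@11, authorship ..1...2..3.
After op 3 (delete): buffer="hmbucbub" (len 8), cursors c1@3 c2@6 c3@8, authorship ..1..2.3
After op 4 (delete): buffer="hmucu" (len 5), cursors c1@2 c2@4 c3@5, authorship .....

Answer: hmucu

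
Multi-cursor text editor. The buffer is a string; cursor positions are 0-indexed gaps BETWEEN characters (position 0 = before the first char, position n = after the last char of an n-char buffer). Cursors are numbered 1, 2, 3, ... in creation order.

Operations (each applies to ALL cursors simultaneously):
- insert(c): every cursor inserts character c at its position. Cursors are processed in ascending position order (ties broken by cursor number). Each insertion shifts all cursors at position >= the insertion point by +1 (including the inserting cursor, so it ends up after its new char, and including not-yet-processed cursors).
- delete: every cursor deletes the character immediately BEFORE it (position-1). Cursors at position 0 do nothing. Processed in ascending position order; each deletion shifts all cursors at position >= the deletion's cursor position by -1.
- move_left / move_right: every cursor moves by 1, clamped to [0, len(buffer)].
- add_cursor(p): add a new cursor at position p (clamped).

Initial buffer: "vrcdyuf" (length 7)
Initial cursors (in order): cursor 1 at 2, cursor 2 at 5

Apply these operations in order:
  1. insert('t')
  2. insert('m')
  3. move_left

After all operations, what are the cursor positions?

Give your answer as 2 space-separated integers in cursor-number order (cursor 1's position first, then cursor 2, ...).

After op 1 (insert('t')): buffer="vrtcdytuf" (len 9), cursors c1@3 c2@7, authorship ..1...2..
After op 2 (insert('m')): buffer="vrtmcdytmuf" (len 11), cursors c1@4 c2@9, authorship ..11...22..
After op 3 (move_left): buffer="vrtmcdytmuf" (len 11), cursors c1@3 c2@8, authorship ..11...22..

Answer: 3 8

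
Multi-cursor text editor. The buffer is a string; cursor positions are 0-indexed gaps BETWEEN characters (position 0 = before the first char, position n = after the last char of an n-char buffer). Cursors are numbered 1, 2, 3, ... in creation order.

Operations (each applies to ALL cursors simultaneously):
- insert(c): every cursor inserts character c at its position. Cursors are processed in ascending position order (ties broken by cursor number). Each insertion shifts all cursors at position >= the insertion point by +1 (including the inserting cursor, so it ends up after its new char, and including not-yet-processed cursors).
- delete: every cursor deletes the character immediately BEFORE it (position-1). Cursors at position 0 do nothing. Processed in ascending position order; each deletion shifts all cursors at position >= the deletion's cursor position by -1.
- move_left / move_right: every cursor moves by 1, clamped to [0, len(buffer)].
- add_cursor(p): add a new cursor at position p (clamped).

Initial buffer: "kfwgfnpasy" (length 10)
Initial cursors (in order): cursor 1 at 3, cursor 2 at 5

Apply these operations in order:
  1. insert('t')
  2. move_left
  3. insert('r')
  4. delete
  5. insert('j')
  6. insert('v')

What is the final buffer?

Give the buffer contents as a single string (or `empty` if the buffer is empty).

Answer: kfwjvtgfjvtnpasy

Derivation:
After op 1 (insert('t')): buffer="kfwtgftnpasy" (len 12), cursors c1@4 c2@7, authorship ...1..2.....
After op 2 (move_left): buffer="kfwtgftnpasy" (len 12), cursors c1@3 c2@6, authorship ...1..2.....
After op 3 (insert('r')): buffer="kfwrtgfrtnpasy" (len 14), cursors c1@4 c2@8, authorship ...11..22.....
After op 4 (delete): buffer="kfwtgftnpasy" (len 12), cursors c1@3 c2@6, authorship ...1..2.....
After op 5 (insert('j')): buffer="kfwjtgfjtnpasy" (len 14), cursors c1@4 c2@8, authorship ...11..22.....
After op 6 (insert('v')): buffer="kfwjvtgfjvtnpasy" (len 16), cursors c1@5 c2@10, authorship ...111..222.....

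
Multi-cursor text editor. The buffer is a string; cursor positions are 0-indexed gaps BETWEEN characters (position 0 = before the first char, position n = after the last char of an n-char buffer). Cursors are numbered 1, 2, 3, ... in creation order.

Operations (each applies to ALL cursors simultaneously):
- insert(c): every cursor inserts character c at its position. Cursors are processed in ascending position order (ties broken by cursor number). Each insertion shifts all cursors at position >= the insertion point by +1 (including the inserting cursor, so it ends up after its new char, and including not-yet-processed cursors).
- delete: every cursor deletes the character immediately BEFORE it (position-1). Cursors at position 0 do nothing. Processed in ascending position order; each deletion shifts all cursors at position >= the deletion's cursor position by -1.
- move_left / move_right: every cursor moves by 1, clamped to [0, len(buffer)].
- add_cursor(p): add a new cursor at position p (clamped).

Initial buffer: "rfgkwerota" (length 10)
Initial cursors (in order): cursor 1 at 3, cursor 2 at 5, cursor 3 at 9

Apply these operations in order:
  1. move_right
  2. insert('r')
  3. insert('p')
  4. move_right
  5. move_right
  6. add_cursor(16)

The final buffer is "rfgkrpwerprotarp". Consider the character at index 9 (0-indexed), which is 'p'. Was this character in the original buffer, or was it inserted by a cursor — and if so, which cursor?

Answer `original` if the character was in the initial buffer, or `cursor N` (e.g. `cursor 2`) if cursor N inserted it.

After op 1 (move_right): buffer="rfgkwerota" (len 10), cursors c1@4 c2@6 c3@10, authorship ..........
After op 2 (insert('r')): buffer="rfgkrwerrotar" (len 13), cursors c1@5 c2@8 c3@13, authorship ....1..2....3
After op 3 (insert('p')): buffer="rfgkrpwerprotarp" (len 16), cursors c1@6 c2@10 c3@16, authorship ....11..22....33
After op 4 (move_right): buffer="rfgkrpwerprotarp" (len 16), cursors c1@7 c2@11 c3@16, authorship ....11..22....33
After op 5 (move_right): buffer="rfgkrpwerprotarp" (len 16), cursors c1@8 c2@12 c3@16, authorship ....11..22....33
After op 6 (add_cursor(16)): buffer="rfgkrpwerprotarp" (len 16), cursors c1@8 c2@12 c3@16 c4@16, authorship ....11..22....33
Authorship (.=original, N=cursor N): . . . . 1 1 . . 2 2 . . . . 3 3
Index 9: author = 2

Answer: cursor 2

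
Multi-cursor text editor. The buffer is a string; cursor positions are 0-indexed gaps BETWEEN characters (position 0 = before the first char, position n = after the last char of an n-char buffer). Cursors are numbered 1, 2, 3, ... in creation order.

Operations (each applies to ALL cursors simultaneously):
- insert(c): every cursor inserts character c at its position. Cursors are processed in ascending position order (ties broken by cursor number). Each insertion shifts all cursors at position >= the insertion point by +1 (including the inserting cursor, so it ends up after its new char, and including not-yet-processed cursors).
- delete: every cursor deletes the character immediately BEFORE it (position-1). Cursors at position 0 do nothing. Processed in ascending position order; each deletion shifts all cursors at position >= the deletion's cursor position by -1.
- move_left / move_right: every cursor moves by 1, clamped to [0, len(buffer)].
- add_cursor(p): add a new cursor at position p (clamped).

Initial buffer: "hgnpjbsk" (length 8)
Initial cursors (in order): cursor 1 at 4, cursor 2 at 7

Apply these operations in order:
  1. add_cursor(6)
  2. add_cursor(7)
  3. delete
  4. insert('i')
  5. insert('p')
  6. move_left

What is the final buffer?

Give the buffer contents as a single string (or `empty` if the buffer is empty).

After op 1 (add_cursor(6)): buffer="hgnpjbsk" (len 8), cursors c1@4 c3@6 c2@7, authorship ........
After op 2 (add_cursor(7)): buffer="hgnpjbsk" (len 8), cursors c1@4 c3@6 c2@7 c4@7, authorship ........
After op 3 (delete): buffer="hgnk" (len 4), cursors c1@3 c2@3 c3@3 c4@3, authorship ....
After op 4 (insert('i')): buffer="hgniiiik" (len 8), cursors c1@7 c2@7 c3@7 c4@7, authorship ...1234.
After op 5 (insert('p')): buffer="hgniiiippppk" (len 12), cursors c1@11 c2@11 c3@11 c4@11, authorship ...12341234.
After op 6 (move_left): buffer="hgniiiippppk" (len 12), cursors c1@10 c2@10 c3@10 c4@10, authorship ...12341234.

Answer: hgniiiippppk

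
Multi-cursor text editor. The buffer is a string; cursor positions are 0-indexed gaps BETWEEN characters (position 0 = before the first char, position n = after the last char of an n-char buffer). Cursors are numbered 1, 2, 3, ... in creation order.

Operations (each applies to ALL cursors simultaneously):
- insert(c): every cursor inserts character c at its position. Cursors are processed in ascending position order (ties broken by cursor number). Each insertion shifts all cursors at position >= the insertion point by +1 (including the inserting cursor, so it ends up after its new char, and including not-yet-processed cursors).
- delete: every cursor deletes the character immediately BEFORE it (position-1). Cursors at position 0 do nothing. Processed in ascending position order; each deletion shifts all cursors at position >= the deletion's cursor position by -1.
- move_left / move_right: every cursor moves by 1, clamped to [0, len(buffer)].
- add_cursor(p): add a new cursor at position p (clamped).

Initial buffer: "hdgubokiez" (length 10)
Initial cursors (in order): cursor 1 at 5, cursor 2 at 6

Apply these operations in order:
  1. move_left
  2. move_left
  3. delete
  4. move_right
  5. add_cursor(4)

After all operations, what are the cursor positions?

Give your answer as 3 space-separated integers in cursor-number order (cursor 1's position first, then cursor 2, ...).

Answer: 3 3 4

Derivation:
After op 1 (move_left): buffer="hdgubokiez" (len 10), cursors c1@4 c2@5, authorship ..........
After op 2 (move_left): buffer="hdgubokiez" (len 10), cursors c1@3 c2@4, authorship ..........
After op 3 (delete): buffer="hdbokiez" (len 8), cursors c1@2 c2@2, authorship ........
After op 4 (move_right): buffer="hdbokiez" (len 8), cursors c1@3 c2@3, authorship ........
After op 5 (add_cursor(4)): buffer="hdbokiez" (len 8), cursors c1@3 c2@3 c3@4, authorship ........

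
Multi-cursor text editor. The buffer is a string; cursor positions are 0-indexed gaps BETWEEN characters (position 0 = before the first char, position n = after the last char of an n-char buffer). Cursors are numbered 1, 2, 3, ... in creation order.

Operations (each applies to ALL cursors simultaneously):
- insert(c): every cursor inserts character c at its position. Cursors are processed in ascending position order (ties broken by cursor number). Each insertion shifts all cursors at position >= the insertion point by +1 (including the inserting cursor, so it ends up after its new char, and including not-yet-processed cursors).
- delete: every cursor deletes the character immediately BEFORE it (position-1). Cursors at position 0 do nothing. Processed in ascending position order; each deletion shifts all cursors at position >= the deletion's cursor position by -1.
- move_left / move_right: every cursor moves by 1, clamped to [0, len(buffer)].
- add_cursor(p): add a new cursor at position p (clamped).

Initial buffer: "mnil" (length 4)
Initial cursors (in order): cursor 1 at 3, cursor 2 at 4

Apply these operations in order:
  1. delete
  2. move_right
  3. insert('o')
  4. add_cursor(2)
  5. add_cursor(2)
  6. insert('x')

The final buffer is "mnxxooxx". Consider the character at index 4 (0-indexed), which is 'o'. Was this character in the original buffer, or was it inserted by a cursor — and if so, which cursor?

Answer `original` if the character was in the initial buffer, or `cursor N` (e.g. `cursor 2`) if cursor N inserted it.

Answer: cursor 1

Derivation:
After op 1 (delete): buffer="mn" (len 2), cursors c1@2 c2@2, authorship ..
After op 2 (move_right): buffer="mn" (len 2), cursors c1@2 c2@2, authorship ..
After op 3 (insert('o')): buffer="mnoo" (len 4), cursors c1@4 c2@4, authorship ..12
After op 4 (add_cursor(2)): buffer="mnoo" (len 4), cursors c3@2 c1@4 c2@4, authorship ..12
After op 5 (add_cursor(2)): buffer="mnoo" (len 4), cursors c3@2 c4@2 c1@4 c2@4, authorship ..12
After op 6 (insert('x')): buffer="mnxxooxx" (len 8), cursors c3@4 c4@4 c1@8 c2@8, authorship ..341212
Authorship (.=original, N=cursor N): . . 3 4 1 2 1 2
Index 4: author = 1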